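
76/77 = 0.99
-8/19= -0.42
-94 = -94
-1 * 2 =-2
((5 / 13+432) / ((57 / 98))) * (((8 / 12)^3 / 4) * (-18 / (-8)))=275429 / 2223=123.90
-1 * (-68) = 68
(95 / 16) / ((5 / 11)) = 209 / 16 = 13.06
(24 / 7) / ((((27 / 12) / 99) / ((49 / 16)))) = 462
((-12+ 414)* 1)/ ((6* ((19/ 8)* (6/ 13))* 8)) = 871/ 114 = 7.64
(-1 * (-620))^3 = 238328000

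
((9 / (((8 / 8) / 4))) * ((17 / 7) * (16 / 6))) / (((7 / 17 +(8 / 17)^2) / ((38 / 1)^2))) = 531662.54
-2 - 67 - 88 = -157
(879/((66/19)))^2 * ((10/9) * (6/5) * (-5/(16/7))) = -1084702115/5808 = -186760.01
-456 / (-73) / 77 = 456 / 5621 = 0.08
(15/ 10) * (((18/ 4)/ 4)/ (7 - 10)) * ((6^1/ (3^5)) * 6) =-1/ 12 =-0.08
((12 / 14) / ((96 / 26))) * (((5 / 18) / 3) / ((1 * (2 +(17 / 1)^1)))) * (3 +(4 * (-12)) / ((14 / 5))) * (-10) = 3575 / 22344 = 0.16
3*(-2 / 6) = -1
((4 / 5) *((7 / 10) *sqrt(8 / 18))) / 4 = 7 / 75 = 0.09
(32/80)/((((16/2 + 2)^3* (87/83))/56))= 1162/54375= 0.02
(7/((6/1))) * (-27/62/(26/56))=-441/403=-1.09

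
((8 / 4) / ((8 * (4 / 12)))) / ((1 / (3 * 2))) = 9 / 2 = 4.50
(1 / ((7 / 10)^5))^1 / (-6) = -0.99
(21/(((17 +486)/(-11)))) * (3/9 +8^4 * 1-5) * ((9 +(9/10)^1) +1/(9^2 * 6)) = -11370474038/611145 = -18605.20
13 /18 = 0.72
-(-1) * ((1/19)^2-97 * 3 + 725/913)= -290.20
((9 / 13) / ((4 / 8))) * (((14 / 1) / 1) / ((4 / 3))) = 189 / 13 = 14.54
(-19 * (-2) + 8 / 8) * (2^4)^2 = 9984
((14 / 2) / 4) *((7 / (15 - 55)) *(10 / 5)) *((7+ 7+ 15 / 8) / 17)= -6223 / 10880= -0.57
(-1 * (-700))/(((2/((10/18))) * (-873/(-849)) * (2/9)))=247625/291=850.95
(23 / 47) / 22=23 / 1034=0.02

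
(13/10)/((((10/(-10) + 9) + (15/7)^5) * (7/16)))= 249704/4469155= 0.06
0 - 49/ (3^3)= -1.81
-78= -78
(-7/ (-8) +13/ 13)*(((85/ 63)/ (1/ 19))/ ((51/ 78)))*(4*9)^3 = 24008400/ 7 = 3429771.43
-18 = -18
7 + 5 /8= 7.62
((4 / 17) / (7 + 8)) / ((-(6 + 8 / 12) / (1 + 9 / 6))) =-1 / 170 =-0.01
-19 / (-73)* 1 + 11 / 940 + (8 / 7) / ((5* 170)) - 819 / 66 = -5450391659 / 449117900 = -12.14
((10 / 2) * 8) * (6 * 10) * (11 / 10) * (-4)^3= -168960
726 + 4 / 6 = 2180 / 3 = 726.67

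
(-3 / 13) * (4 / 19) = -12 / 247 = -0.05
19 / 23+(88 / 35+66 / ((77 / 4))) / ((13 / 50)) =3813 / 161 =23.68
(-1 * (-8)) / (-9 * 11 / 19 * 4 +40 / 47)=-1786 / 4463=-0.40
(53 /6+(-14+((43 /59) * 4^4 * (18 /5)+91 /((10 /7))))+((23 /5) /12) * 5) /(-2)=-863907 /2360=-366.06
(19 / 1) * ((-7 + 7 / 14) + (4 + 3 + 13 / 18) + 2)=551 / 9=61.22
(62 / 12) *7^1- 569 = -3197 / 6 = -532.83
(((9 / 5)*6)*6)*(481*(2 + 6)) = 1246752 / 5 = 249350.40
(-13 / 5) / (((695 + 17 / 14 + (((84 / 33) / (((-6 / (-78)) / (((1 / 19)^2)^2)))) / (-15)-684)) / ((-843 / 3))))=219940927206 / 3677001919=59.82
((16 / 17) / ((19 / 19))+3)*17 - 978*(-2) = 2023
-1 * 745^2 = -555025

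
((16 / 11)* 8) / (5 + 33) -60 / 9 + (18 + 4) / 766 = -1520507 / 240141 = -6.33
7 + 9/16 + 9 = 265/16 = 16.56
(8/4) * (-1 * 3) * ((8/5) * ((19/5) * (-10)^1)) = 1824/5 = 364.80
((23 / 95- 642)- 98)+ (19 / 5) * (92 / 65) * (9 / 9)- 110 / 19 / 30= -13607954 / 18525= -734.57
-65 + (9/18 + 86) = 43/2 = 21.50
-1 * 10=-10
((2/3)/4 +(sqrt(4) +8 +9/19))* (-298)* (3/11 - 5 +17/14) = 97778717/8778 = 11139.07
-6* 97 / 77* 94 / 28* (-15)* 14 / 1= 410310 / 77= 5328.70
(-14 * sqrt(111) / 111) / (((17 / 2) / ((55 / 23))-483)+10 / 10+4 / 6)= 1540 * sqrt(111) / 5833679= 0.00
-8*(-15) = 120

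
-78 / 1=-78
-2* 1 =-2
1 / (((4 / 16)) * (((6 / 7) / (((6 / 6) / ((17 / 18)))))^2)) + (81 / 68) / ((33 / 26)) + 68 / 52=690161 / 82654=8.35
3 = 3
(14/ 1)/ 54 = 7/ 27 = 0.26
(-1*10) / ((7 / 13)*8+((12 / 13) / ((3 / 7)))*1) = -65 / 42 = -1.55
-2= -2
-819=-819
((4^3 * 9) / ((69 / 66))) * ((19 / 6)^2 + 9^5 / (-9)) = -83013920 / 23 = -3609300.87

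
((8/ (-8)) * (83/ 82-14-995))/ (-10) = -16531/ 164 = -100.80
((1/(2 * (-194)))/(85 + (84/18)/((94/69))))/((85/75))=-705/27412976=-0.00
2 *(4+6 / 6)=10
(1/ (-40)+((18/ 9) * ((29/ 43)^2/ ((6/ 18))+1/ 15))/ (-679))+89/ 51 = 1464883657/ 853720280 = 1.72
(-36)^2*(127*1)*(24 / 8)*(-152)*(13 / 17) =-975701376 / 17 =-57394198.59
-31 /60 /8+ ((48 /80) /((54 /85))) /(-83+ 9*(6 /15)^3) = -1128179 /14836320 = -0.08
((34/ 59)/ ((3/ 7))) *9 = 714/ 59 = 12.10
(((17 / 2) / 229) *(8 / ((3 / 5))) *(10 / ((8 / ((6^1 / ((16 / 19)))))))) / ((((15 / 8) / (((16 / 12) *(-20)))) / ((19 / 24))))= -306850 / 6183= -49.63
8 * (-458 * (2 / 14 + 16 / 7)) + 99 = -61595 / 7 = -8799.29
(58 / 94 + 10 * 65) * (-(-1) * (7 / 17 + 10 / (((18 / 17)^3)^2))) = 22126313566757 / 4529294496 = 4885.16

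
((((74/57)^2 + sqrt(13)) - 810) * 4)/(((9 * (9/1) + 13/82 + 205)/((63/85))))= -8.34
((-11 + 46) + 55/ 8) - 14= 223/ 8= 27.88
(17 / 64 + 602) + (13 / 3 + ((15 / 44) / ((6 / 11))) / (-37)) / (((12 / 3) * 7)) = 29957131 / 49728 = 602.42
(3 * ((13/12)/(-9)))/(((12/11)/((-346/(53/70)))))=865865/5724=151.27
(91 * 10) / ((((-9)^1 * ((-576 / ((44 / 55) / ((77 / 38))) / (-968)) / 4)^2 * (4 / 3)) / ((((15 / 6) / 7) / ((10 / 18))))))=-2271412 / 6615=-343.37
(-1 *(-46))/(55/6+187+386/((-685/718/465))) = -0.00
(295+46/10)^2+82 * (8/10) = 2245644/25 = 89825.76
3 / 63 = 1 / 21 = 0.05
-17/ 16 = -1.06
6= 6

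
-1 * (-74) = 74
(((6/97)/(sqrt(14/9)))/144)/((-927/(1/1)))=-sqrt(14)/10070928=-0.00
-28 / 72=-7 / 18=-0.39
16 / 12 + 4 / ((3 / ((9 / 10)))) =38 / 15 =2.53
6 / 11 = 0.55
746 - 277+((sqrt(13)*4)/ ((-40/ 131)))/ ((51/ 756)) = 469 - 16506*sqrt(13)/ 85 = -231.16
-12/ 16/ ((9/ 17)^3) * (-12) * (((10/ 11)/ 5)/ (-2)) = -4913/ 891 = -5.51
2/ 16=0.12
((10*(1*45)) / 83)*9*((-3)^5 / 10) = -98415 / 83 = -1185.72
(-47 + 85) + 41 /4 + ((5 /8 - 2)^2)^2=212273 /4096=51.82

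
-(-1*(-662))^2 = -438244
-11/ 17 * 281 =-181.82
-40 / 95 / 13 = -8 / 247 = -0.03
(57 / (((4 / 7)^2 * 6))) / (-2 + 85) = 931 / 2656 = 0.35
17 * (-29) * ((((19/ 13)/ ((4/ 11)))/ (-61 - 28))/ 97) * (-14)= -721259/ 224458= -3.21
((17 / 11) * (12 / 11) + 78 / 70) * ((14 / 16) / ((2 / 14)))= 83013 / 4840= 17.15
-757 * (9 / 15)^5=-183951 / 3125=-58.86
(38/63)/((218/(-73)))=-1387/6867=-0.20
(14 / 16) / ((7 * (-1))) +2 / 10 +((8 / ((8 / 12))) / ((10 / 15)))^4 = 4199043 / 40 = 104976.08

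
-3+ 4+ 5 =6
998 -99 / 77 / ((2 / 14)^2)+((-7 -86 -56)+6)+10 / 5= 794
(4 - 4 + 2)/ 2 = 1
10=10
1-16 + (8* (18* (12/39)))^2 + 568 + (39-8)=430472/169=2547.17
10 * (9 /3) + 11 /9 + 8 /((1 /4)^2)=1433 /9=159.22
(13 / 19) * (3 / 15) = 13 / 95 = 0.14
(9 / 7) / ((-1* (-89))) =9 / 623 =0.01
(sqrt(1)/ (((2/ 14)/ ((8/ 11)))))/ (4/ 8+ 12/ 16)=224/ 55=4.07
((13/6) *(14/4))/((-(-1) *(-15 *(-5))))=91/900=0.10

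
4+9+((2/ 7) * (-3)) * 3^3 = -71/ 7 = -10.14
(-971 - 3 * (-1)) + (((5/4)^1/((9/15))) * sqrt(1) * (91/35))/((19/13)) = -219859/228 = -964.29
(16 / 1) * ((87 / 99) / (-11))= -464 / 363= -1.28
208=208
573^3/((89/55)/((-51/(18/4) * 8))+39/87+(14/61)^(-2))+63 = 1333125716521473/137576591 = 9690062.15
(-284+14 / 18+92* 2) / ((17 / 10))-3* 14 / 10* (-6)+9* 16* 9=966068 / 765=1262.83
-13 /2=-6.50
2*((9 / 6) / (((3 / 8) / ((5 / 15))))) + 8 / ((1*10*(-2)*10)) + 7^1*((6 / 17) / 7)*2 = 4249 / 1275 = 3.33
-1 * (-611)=611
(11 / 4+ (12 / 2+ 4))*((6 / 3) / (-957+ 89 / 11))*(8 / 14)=-33 / 2149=-0.02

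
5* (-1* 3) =-15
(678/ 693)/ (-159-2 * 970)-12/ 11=-529174/ 484869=-1.09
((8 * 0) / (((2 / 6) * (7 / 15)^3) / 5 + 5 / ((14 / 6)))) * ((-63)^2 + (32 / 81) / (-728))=0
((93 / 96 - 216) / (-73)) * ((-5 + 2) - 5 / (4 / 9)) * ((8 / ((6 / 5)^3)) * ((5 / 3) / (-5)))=16342375 / 252288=64.78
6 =6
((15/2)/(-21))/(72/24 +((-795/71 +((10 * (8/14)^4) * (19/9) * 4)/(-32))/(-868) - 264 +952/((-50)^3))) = 7431470156250/5430801695505413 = 0.00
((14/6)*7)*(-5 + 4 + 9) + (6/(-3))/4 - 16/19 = 14743/114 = 129.32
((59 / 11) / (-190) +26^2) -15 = 1381431 / 2090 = 660.97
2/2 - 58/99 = 41/99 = 0.41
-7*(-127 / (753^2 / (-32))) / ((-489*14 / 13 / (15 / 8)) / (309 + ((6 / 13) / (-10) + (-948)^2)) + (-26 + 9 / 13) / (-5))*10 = -25727353371200 / 259530892075581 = -0.10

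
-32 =-32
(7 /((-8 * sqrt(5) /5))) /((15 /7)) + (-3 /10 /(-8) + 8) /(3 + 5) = 643 /640 - 49 * sqrt(5) /120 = 0.09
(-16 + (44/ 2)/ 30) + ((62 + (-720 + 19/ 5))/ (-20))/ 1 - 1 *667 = -194867/ 300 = -649.56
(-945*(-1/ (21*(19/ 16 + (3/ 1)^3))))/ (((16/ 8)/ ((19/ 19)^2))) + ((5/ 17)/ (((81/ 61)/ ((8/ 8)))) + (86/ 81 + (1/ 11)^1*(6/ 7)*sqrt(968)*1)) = 430879/ 207009 + 12*sqrt(2)/ 7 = 4.51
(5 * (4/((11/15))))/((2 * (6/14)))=350/11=31.82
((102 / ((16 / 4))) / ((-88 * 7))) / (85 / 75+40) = -765 / 760144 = -0.00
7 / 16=0.44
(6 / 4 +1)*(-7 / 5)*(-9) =63 / 2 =31.50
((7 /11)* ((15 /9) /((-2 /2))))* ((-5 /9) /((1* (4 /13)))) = 2275 /1188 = 1.91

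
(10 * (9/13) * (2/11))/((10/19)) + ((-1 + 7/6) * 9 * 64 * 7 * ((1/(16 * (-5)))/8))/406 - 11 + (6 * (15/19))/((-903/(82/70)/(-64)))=-8.22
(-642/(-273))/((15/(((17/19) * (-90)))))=-21828/1729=-12.62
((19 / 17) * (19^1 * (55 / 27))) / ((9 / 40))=794200 / 4131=192.25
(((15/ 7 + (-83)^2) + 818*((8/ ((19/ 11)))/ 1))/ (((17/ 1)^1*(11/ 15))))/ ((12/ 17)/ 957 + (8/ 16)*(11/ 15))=18536350500/ 7949809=2331.67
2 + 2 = 4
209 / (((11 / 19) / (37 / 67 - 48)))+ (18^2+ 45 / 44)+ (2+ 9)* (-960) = -80667949 / 2948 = -27363.62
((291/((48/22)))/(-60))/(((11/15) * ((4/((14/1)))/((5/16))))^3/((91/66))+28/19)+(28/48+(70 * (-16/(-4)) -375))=-1297016751104041/13548664938624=-95.73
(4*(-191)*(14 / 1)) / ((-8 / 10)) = 13370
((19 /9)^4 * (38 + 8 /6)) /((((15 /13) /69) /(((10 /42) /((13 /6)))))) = 707382388 /137781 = 5134.11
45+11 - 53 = 3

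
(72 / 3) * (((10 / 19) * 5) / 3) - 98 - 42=-2260 / 19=-118.95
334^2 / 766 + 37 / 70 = 3918631 / 26810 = 146.16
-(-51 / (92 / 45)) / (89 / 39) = 89505 / 8188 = 10.93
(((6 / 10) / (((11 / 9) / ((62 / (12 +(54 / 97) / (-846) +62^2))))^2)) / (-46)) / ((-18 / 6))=3235769571042 / 4300275673016248915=0.00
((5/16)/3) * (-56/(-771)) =35/4626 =0.01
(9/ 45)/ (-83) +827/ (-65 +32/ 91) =-31237538/ 2441445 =-12.79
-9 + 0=-9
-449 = -449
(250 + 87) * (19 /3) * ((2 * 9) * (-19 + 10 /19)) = -709722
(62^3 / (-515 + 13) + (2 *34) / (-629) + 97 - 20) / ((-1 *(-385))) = -3694973 / 3575495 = -1.03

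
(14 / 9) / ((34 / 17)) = 7 / 9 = 0.78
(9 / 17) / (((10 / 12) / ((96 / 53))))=5184 / 4505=1.15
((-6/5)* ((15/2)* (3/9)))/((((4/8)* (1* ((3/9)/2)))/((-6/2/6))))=18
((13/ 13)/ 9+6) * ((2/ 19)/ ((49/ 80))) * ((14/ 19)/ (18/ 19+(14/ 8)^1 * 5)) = 6400/ 80199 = 0.08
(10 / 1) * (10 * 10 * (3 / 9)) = 1000 / 3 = 333.33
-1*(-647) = 647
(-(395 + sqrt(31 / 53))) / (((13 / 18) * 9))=-790 / 13 - 2 * sqrt(1643) / 689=-60.89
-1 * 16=-16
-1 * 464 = -464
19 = 19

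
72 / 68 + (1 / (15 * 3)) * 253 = 6.68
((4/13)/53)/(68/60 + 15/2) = 120/178451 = 0.00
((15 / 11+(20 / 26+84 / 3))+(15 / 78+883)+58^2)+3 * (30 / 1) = 1249055 / 286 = 4367.33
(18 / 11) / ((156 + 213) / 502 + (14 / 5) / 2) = 0.77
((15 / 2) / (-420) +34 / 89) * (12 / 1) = 5445 / 1246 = 4.37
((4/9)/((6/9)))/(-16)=-1/24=-0.04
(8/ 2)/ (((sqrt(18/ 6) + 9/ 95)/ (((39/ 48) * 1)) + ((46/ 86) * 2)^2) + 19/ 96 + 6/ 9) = -408590864118802560/ 1262319317490239 + 236584792616140800 * sqrt(3)/ 1262319317490239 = 0.94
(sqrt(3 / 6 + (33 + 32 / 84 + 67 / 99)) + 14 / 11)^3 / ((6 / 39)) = 6956287 / 7986 + 7812415* sqrt(7376138) / 14087304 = 2377.22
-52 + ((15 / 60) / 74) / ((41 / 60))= -157753 / 3034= -52.00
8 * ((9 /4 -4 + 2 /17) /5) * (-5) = 222 /17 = 13.06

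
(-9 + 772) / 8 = 763 / 8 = 95.38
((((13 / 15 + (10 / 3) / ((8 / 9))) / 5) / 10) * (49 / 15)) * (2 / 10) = 13573 / 225000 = 0.06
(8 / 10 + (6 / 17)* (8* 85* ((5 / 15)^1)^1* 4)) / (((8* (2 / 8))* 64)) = 401 / 160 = 2.51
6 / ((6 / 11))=11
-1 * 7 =-7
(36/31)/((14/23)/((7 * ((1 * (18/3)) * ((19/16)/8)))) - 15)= -47196/605647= -0.08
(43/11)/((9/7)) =301/99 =3.04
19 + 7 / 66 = 1261 / 66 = 19.11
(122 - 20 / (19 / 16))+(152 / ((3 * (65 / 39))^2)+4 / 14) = 370816 / 3325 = 111.52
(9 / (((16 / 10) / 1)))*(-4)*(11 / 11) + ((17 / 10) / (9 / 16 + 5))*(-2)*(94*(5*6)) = -310821 / 178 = -1746.19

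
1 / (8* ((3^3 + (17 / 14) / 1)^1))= 7 / 1580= 0.00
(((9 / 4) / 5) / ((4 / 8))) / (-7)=-9 / 70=-0.13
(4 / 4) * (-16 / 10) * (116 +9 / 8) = -937 / 5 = -187.40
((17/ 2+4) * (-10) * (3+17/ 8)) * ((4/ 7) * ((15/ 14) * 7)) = -76875/ 28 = -2745.54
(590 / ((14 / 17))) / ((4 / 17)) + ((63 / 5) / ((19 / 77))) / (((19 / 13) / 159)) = 434641751 / 50540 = 8599.96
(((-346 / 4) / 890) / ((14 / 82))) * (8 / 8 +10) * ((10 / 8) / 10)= -78023 / 99680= -0.78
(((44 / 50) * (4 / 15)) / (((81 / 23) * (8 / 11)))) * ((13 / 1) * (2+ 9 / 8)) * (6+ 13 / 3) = 1121549 / 29160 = 38.46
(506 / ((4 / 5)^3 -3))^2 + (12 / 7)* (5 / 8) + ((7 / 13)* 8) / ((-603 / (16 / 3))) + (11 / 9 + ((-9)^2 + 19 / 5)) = 6599547066160417 / 159221142990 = 41448.94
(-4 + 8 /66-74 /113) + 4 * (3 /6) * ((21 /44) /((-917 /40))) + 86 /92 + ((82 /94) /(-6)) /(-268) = -1030271536925 /283044136584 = -3.64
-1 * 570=-570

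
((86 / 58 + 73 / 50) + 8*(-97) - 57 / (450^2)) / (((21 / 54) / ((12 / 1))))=-3026520202 / 126875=-23854.35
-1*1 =-1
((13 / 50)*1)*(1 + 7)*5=52 / 5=10.40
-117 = -117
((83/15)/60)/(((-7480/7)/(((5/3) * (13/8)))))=-7553/32313600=-0.00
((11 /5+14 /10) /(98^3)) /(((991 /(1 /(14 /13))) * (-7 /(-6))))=351 /114258355820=0.00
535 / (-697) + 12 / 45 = -5237 / 10455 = -0.50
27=27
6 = 6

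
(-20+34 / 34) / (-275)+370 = 101769 / 275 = 370.07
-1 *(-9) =9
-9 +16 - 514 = -507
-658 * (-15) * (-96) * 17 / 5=-3221568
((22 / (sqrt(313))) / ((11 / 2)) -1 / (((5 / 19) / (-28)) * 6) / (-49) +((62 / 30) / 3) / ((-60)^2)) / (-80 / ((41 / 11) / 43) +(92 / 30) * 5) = 16817503 / 42197652000 -246 * sqrt(313) / 17470721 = 0.00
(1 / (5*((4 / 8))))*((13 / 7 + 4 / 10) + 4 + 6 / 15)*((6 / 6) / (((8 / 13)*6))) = 3029 / 4200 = 0.72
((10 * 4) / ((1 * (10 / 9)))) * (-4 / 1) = -144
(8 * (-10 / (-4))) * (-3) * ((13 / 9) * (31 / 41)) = -65.53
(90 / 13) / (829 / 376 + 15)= 33840 / 84097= 0.40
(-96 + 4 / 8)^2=36481 / 4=9120.25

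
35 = 35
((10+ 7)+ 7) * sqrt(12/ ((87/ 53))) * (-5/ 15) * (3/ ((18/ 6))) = -16 * sqrt(1537)/ 29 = -21.63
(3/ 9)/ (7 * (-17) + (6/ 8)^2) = -16/ 5685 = -0.00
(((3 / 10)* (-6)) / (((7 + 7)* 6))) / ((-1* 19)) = 0.00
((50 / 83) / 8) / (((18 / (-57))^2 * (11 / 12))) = 9025 / 10956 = 0.82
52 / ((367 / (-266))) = -13832 / 367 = -37.69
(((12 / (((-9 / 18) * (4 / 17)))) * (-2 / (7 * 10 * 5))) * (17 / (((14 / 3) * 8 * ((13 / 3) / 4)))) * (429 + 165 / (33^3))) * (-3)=-607575393 / 1926925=-315.31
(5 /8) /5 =1 /8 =0.12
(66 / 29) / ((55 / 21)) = 126 / 145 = 0.87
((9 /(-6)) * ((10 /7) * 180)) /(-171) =300 /133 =2.26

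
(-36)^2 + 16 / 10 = 6488 / 5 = 1297.60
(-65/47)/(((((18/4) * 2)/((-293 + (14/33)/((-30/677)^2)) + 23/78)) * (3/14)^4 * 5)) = 284255081488/254402775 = 1117.34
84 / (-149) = -84 / 149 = -0.56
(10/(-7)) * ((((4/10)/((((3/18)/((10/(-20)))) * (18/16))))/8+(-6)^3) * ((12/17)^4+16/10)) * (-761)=-544078301536/1252815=-434284.63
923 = 923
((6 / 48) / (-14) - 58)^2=42211009 / 12544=3365.04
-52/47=-1.11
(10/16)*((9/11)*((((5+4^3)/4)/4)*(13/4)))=40365/5632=7.17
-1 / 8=-0.12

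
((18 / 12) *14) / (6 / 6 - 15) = -3 / 2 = -1.50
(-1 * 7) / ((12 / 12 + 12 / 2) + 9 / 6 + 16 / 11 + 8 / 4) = -154 / 263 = -0.59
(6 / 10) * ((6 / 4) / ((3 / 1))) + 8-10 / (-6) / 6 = 386 / 45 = 8.58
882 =882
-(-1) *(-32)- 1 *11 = -43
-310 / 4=-155 / 2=-77.50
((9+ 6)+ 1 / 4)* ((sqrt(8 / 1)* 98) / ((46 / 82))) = 122549* sqrt(2) / 23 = 7535.24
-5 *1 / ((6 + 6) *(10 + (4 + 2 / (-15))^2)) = -375 / 22456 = -0.02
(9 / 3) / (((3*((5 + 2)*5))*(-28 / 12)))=-3 / 245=-0.01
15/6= 2.50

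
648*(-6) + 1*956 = -2932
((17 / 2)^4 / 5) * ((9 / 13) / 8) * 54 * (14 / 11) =142069221 / 22880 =6209.32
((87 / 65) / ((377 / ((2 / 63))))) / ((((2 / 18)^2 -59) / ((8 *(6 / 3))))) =-432 / 14130935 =-0.00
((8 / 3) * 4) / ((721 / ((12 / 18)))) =64 / 6489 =0.01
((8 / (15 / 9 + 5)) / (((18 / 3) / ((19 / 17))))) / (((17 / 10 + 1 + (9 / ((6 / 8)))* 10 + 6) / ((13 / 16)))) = 0.00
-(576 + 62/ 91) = -576.68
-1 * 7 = -7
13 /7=1.86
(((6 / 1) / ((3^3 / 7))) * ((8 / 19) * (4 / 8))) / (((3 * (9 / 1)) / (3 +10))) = 728 / 4617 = 0.16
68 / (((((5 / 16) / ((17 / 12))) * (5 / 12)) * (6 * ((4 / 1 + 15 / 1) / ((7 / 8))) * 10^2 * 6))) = 0.01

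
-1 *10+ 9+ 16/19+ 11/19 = 0.42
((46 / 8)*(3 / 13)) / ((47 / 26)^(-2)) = 152421 / 35152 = 4.34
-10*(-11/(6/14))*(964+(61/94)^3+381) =430184547485/1245876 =345286.81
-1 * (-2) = 2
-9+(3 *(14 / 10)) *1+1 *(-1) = -29 / 5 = -5.80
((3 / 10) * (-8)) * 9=-108 / 5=-21.60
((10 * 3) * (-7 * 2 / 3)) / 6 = -70 / 3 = -23.33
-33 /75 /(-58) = 11 /1450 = 0.01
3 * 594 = 1782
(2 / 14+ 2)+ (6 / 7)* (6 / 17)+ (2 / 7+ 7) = 9.73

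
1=1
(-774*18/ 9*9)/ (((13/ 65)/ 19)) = -1323540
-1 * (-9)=9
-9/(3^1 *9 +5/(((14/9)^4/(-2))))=-19208/53979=-0.36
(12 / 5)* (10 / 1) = 24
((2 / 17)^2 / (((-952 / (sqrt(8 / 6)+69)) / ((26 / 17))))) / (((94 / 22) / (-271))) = 77506*sqrt(3) / 82435227+2673957 / 27478409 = 0.10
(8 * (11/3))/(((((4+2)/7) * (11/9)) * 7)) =4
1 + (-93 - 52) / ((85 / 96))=-2767 / 17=-162.76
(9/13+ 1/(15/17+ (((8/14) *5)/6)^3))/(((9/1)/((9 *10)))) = 6899832/405379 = 17.02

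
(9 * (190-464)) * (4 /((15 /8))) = -26304 /5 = -5260.80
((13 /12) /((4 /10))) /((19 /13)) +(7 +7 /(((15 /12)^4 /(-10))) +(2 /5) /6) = -375293 /19000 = -19.75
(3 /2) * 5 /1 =15 /2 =7.50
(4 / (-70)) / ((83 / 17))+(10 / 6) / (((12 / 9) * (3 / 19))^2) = 5241893 / 139440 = 37.59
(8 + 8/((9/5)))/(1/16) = 1792/9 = 199.11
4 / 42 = 2 / 21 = 0.10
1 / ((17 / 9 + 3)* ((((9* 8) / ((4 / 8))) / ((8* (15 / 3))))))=5 / 88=0.06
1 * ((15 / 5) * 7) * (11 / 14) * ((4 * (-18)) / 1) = -1188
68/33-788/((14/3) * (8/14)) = -19367/66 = -293.44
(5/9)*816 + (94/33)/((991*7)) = 34592538/76307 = 453.33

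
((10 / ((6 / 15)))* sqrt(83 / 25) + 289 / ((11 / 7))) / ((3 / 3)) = 5* sqrt(83) + 2023 / 11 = 229.46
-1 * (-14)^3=2744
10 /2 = 5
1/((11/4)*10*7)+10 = 3852/385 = 10.01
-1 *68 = -68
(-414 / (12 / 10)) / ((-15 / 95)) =2185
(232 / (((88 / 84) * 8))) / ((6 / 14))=1421 / 22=64.59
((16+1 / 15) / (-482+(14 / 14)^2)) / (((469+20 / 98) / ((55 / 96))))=-0.00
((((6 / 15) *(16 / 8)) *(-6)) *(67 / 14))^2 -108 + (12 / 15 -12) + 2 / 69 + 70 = 40446524 / 84525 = 478.52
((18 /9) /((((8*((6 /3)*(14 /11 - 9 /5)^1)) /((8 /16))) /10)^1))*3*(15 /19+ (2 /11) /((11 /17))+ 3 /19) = -26475 /6061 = -4.37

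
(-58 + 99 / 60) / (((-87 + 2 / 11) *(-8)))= -12397 / 152800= -0.08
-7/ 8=-0.88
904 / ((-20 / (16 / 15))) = -3616 / 75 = -48.21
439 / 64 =6.86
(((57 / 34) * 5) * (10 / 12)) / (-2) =-475 / 136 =-3.49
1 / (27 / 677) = 677 / 27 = 25.07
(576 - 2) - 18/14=4009/7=572.71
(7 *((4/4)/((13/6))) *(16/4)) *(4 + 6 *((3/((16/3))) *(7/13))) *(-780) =-762300/13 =-58638.46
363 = 363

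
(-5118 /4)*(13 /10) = -33267 /20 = -1663.35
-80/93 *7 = -560/93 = -6.02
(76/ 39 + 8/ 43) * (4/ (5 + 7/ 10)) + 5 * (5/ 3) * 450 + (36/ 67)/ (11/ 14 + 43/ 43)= 600706443106/ 160111575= 3751.80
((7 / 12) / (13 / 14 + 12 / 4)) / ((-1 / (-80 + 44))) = 294 / 55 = 5.35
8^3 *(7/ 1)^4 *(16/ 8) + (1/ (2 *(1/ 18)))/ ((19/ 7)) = 46713919/ 19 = 2458627.32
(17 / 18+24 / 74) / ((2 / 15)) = 4225 / 444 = 9.52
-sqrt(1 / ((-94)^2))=-1 / 94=-0.01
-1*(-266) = 266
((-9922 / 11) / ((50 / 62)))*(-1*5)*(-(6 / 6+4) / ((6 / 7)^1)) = -97867 / 3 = -32622.33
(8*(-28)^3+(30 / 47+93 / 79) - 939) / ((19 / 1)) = -655541974 / 70547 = -9292.27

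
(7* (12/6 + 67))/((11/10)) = 4830/11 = 439.09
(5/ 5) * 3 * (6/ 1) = 18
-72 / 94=-36 / 47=-0.77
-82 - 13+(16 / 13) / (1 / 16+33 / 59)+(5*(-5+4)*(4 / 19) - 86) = -26108653 / 144989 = -180.07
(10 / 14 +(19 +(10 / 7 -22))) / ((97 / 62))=-372 / 679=-0.55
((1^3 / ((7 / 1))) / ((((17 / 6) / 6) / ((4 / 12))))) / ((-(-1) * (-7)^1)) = -0.01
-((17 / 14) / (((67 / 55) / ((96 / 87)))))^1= -14960 / 13601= -1.10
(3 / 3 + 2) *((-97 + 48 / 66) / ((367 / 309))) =-981693 / 4037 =-243.17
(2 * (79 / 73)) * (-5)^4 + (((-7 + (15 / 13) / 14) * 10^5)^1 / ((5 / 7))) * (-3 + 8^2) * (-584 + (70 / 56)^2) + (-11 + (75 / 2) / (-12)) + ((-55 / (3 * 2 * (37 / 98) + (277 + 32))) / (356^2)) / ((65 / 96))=2629924749047076071545 / 76433150872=34408168694.38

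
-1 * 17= -17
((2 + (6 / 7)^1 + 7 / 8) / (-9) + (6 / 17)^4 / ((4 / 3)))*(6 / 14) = -16966001 / 98220696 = -0.17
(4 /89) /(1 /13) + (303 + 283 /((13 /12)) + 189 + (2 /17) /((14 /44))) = 103838424 /137683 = 754.18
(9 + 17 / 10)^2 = 11449 / 100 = 114.49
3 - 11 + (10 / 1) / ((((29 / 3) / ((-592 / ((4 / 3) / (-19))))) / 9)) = 2277488 / 29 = 78534.07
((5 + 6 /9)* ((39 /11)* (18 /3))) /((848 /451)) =27183 /424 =64.11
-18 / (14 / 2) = -18 / 7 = -2.57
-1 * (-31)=31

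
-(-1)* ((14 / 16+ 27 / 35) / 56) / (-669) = -461 / 10489920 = -0.00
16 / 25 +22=566 / 25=22.64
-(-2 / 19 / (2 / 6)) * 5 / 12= 5 / 38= 0.13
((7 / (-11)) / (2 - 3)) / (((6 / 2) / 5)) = 1.06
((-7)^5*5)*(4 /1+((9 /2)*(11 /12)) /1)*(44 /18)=-60085025 /36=-1669028.47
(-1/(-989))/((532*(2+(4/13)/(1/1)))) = 13/15784440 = 0.00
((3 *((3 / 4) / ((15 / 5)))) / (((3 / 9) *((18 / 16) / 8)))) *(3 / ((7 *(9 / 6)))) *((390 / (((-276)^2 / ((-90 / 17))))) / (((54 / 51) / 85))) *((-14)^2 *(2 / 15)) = -1237600 / 4761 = -259.95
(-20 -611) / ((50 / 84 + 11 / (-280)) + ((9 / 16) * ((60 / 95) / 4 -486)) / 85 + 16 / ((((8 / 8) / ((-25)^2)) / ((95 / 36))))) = -60424560 / 2526745357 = -0.02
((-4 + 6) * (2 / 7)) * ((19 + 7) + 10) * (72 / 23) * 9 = 93312 / 161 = 579.58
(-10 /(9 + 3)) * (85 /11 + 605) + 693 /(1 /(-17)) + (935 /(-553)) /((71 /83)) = -15928536814 /1295679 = -12293.58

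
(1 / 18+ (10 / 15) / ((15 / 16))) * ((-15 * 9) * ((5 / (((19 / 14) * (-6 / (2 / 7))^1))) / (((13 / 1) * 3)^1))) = 115 / 247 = 0.47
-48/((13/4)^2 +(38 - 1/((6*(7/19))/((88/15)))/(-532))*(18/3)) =-564480/2805847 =-0.20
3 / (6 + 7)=3 / 13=0.23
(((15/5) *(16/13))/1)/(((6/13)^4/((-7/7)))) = -2197/27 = -81.37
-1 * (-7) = 7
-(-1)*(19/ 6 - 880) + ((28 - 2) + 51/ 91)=-464249/ 546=-850.27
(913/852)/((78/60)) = 4565/5538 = 0.82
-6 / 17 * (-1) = 6 / 17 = 0.35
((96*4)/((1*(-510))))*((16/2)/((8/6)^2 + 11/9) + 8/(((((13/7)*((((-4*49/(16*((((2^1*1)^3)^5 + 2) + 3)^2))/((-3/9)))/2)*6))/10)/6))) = -1128048409088/595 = -1895879679.14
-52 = -52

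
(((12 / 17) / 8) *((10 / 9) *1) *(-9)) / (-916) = 0.00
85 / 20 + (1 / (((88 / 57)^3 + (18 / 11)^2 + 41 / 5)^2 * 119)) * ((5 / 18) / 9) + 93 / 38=161137669645442657504929 / 24059844116201421651956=6.70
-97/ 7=-13.86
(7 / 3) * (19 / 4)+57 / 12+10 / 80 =383 / 24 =15.96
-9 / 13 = -0.69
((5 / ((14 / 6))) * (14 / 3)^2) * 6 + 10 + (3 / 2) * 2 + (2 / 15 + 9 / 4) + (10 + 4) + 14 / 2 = 316.38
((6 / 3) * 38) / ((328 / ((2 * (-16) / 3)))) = -304 / 123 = -2.47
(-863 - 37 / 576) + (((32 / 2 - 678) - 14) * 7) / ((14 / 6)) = -1665253 / 576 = -2891.06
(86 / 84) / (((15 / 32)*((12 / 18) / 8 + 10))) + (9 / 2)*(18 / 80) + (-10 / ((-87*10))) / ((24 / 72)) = 7449017 / 5895120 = 1.26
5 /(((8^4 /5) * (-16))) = -0.00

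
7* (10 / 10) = 7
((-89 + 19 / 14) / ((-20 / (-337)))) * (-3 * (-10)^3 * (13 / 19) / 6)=-134387175 / 266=-505214.94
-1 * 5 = -5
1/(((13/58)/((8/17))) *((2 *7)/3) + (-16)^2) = 696/179723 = 0.00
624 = 624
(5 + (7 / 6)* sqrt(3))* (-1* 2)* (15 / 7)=-150 / 7 - 5* sqrt(3)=-30.09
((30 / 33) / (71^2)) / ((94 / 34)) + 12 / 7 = 1.71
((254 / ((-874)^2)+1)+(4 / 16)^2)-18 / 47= 97632911 / 143608688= 0.68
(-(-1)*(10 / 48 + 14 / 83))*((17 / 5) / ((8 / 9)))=38301 / 26560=1.44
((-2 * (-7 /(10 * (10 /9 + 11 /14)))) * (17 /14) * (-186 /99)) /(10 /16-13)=59024 /433785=0.14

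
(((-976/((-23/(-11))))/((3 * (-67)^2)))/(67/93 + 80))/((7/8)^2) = -21300224/37978686221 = -0.00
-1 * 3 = -3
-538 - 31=-569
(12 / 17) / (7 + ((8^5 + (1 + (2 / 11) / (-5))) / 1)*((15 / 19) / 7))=4389 / 23022760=0.00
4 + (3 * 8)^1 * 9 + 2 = 222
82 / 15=5.47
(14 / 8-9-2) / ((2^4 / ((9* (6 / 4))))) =-999 / 128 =-7.80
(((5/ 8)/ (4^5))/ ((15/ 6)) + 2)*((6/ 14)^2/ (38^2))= 73737/ 289816576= 0.00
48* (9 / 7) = 432 / 7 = 61.71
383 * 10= 3830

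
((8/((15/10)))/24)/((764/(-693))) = -77/382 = -0.20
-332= -332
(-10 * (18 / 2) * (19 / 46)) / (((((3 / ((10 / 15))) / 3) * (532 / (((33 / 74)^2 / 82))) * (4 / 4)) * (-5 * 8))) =3267 / 1156706432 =0.00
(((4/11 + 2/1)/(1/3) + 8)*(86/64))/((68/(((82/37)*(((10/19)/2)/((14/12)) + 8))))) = 80041963/14723632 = 5.44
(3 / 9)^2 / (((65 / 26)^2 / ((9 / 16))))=1 / 100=0.01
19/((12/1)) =19/12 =1.58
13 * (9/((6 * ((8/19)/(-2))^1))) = -741/8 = -92.62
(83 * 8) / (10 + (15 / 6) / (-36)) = 47808 / 715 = 66.86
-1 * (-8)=8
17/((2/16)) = 136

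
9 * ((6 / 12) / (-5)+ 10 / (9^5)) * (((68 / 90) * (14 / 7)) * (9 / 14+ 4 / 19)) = -227484191 / 196337925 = -1.16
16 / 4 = 4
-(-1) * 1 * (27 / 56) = 27 / 56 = 0.48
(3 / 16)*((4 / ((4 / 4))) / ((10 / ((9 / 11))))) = 27 / 440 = 0.06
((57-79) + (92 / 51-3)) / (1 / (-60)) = 23660 / 17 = 1391.76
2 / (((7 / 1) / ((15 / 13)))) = 30 / 91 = 0.33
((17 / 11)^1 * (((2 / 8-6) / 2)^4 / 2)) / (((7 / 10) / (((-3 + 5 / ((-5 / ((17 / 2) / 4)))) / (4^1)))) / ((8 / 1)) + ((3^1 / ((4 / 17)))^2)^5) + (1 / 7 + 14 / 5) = 27649388574673002729553 / 9395423300588704279285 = 2.94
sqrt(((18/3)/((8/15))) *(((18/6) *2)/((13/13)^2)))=3 *sqrt(30)/2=8.22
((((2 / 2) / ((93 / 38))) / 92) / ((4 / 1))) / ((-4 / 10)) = -95 / 34224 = -0.00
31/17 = 1.82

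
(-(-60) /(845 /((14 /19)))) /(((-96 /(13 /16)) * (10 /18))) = -63 /79040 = -0.00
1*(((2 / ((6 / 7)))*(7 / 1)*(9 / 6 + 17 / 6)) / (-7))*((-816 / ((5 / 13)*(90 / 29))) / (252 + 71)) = 274456 / 12825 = 21.40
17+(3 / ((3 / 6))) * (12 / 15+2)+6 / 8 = 691 / 20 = 34.55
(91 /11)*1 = 91 /11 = 8.27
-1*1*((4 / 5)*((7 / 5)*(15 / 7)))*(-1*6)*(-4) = -288 / 5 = -57.60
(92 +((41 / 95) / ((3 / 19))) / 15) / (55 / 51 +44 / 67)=3374857 / 63525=53.13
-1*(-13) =13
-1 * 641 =-641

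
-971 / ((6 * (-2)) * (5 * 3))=971 / 180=5.39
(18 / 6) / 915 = 1 / 305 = 0.00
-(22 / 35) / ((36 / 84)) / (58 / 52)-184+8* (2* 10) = -11012 / 435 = -25.31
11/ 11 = 1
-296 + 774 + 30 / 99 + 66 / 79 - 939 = -1198859 / 2607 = -459.86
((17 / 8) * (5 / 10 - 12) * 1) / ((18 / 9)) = -391 / 32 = -12.22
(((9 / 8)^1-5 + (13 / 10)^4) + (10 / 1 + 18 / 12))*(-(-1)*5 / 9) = 34937 / 6000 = 5.82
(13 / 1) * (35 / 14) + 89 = 243 / 2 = 121.50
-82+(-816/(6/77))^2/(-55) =-9969754/5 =-1993950.80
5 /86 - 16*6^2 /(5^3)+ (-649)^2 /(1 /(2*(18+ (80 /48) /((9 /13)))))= 4989756325903 /290250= 17191236.26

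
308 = 308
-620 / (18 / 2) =-620 / 9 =-68.89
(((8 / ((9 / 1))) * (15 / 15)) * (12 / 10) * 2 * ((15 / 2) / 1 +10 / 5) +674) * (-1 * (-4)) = 41656 / 15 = 2777.07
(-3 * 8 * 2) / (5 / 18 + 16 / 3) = -864 / 101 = -8.55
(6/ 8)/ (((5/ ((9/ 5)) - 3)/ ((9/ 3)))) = -10.12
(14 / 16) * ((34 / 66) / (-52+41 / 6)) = -119 / 11924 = -0.01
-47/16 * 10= -235/8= -29.38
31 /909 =0.03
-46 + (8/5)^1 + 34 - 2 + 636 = 3118/5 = 623.60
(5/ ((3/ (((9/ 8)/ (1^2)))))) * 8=15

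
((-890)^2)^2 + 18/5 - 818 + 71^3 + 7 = 3137113835518/5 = 627422767103.60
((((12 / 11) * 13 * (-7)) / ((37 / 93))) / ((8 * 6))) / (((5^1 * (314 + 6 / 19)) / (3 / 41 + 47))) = -0.16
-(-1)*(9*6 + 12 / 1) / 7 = 66 / 7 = 9.43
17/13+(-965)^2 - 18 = 12105708/13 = 931208.31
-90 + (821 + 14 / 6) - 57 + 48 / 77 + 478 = 266795 / 231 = 1154.96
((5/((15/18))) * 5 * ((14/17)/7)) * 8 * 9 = 4320/17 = 254.12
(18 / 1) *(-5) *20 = -1800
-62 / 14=-31 / 7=-4.43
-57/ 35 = -1.63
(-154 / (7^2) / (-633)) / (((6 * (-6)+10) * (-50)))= 11 / 2880150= 0.00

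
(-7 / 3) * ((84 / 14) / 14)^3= -9 / 49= -0.18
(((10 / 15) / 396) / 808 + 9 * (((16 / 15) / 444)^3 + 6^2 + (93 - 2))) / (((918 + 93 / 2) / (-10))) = -10420306105310539 / 879298794326700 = -11.85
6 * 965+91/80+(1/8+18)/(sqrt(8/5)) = 145 * sqrt(10)/32+463291/80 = 5805.47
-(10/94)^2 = -25/2209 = -0.01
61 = 61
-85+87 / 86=-7223 / 86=-83.99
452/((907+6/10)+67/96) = 216960/435983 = 0.50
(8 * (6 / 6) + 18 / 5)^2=3364 / 25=134.56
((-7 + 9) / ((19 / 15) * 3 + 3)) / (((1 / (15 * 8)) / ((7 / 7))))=35.29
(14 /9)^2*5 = 12.10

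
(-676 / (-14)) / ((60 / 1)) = 169 / 210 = 0.80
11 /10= 1.10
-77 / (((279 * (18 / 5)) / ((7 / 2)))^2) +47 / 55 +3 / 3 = 10284769597 / 5548506480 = 1.85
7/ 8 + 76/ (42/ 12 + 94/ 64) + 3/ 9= 20993/ 1272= 16.50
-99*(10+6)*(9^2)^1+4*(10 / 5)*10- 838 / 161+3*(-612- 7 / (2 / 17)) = -41938473 / 322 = -130243.70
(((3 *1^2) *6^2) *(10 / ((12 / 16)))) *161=231840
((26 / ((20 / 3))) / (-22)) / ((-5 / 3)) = 117 / 1100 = 0.11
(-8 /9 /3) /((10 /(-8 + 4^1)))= 0.12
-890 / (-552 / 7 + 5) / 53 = 0.23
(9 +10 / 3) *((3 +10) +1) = 518 / 3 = 172.67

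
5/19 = 0.26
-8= -8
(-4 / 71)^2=16 / 5041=0.00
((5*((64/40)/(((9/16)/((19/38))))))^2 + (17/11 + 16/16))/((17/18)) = 94648/1683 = 56.24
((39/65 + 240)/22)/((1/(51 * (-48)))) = -1472472/55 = -26772.22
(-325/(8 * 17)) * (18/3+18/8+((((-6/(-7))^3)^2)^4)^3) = -75414868539592709759423806729858043169516029307779607987669807525/3825232004512652984317035603363424088303502740953343152335821344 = -19.72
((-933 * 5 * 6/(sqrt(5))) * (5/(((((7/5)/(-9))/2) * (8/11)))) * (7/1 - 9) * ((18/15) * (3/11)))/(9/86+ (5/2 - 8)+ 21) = -97489170 * sqrt(5)/4697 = -46410.99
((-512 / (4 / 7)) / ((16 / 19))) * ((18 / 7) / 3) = -912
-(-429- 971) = 1400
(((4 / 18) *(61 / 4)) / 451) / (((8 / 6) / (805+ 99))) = 6893 / 1353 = 5.09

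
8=8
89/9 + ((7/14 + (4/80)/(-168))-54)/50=4444717/504000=8.82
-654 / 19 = -34.42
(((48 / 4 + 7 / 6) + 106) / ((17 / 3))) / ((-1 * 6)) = -715 / 204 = -3.50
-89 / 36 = -2.47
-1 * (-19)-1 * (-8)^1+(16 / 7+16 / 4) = 233 / 7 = 33.29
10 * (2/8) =5/2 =2.50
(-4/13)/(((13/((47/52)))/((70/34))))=-1645/37349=-0.04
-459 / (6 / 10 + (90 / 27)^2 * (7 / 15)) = -61965 / 781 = -79.34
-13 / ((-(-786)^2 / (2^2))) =13 / 154449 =0.00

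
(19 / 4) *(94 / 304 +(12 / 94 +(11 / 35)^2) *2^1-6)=-45839127 / 1842400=-24.88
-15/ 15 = -1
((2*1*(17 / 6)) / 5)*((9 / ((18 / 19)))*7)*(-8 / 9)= -9044 / 135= -66.99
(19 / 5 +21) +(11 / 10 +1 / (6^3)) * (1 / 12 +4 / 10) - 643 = -40024763 / 64800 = -617.67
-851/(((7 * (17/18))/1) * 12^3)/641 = -851/7322784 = -0.00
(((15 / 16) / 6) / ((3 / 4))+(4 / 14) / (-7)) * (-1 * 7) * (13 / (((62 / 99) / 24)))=-253539 / 434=-584.19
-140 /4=-35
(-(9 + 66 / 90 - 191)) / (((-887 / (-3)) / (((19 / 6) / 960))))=0.00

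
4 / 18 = 2 / 9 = 0.22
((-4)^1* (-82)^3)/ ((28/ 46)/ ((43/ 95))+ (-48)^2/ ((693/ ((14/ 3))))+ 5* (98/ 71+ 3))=5110579266144/ 89818853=56898.74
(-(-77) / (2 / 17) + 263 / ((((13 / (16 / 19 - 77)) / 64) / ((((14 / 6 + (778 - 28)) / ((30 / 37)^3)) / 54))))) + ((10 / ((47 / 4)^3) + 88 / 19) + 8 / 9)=-36127119701325836429 / 14021010636750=-2576641.63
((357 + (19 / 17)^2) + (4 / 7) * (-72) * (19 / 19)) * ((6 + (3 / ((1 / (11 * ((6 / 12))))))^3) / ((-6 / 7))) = -3847432235 / 2312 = -1664114.29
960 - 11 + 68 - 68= 949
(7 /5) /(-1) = -7 /5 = -1.40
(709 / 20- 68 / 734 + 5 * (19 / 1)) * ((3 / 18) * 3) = 956823 / 14680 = 65.18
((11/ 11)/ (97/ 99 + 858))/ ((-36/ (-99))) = 1089/ 340156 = 0.00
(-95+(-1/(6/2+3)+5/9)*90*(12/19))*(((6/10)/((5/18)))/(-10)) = 15.75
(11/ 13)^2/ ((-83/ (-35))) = 0.30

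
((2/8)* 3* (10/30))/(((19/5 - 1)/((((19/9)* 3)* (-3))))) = -95/56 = -1.70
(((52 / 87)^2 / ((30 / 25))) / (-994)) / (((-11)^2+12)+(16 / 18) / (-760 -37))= -2693860 / 1196251427931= -0.00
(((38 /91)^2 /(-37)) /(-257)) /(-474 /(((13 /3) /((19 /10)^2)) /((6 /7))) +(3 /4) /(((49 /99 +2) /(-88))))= -685900 /13649279714343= -0.00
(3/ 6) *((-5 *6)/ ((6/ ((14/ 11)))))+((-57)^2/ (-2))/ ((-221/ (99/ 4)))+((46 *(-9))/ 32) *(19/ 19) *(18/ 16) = 51091543/ 311168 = 164.19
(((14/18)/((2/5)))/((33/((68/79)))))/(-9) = -1190/211167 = -0.01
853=853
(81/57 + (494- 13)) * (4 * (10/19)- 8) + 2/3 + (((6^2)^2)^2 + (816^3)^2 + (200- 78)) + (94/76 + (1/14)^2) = 62665062983581984047113/212268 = 295216721237218912.16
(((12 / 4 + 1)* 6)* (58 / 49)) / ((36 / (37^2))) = 158804 / 147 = 1080.30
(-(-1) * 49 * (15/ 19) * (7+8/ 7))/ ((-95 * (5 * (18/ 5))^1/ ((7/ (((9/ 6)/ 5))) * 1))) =-245/ 57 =-4.30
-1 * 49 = -49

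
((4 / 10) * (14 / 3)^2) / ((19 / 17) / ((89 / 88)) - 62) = -42364 / 296145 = -0.14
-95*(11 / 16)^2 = -11495 / 256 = -44.90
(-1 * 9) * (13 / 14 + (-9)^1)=1017 / 14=72.64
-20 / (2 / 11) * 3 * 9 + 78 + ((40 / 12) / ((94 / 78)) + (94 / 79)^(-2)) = -25523031 / 8836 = -2888.53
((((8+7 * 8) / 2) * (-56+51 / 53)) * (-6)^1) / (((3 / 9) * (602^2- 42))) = 840096 / 9602593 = 0.09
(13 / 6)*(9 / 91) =3 / 14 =0.21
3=3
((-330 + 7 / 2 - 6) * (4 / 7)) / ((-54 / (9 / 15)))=2.11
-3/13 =-0.23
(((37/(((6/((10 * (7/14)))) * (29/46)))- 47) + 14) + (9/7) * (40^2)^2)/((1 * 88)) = 250561211/6699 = 37402.78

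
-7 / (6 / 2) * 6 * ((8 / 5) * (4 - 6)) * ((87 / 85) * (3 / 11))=58464 / 4675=12.51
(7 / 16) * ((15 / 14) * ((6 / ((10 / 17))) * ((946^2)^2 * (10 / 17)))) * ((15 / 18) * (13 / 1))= 24401649402487.50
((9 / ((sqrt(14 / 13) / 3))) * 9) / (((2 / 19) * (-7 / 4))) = -4617 * sqrt(182) / 49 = -1271.16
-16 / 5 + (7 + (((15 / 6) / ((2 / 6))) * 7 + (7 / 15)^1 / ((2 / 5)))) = 862 / 15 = 57.47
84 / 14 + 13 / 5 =43 / 5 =8.60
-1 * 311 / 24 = -12.96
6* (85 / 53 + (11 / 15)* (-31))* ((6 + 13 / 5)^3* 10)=-5342234344 / 6625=-806375.00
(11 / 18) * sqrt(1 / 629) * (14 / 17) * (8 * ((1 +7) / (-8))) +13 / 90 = 13 / 90 -616 * sqrt(629) / 96237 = -0.02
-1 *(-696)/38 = 348/19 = 18.32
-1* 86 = -86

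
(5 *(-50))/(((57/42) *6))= -1750/57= -30.70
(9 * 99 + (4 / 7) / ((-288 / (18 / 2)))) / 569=1.57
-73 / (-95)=73 / 95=0.77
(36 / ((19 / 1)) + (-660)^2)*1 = 8276436 / 19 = 435601.89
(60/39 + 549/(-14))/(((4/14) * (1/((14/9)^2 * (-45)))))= 1679965/117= 14358.68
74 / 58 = 37 / 29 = 1.28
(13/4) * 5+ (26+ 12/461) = 77957/1844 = 42.28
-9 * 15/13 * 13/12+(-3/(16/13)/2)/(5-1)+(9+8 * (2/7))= -241/896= -0.27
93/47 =1.98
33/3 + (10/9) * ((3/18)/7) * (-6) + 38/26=10076/819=12.30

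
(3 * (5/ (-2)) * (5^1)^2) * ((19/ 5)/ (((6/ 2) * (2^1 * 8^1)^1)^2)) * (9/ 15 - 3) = 0.74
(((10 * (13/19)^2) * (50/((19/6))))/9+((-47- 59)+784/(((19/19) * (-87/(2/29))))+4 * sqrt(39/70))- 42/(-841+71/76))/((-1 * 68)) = 54335860543393/37565040527610- sqrt(2730)/1190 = 1.40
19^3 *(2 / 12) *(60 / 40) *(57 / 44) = 390963 / 176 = 2221.38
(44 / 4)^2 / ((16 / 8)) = 121 / 2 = 60.50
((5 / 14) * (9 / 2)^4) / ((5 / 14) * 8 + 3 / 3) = 1215 / 32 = 37.97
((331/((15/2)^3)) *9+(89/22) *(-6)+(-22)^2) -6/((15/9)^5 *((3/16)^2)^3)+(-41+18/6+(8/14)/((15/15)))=-10308.06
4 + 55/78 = 367/78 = 4.71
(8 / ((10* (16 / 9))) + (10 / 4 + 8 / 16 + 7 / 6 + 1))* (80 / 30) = 14.98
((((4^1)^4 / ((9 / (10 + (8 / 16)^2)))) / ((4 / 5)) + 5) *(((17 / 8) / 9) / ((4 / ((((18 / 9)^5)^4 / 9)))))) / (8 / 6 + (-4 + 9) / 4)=7408844800 / 7533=983518.49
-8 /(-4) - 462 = -460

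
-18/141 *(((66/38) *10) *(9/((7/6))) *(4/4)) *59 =-6308280/6251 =-1009.16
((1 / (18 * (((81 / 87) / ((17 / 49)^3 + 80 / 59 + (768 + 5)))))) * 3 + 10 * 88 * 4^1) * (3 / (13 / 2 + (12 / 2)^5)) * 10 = 748015645820 / 53038404531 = 14.10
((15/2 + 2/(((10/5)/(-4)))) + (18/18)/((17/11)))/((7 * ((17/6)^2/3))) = 7614/34391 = 0.22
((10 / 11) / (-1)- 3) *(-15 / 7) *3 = 1935 / 77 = 25.13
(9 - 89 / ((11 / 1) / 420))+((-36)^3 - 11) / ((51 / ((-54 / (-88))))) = -2955111 / 748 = -3950.68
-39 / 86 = -0.45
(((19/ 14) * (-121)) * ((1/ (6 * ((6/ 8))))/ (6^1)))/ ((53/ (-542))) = 623029/ 10017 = 62.20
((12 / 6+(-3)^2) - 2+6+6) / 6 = 7 / 2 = 3.50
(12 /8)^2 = 9 /4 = 2.25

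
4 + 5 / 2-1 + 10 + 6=43 / 2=21.50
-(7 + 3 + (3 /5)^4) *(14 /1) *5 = -88634 /125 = -709.07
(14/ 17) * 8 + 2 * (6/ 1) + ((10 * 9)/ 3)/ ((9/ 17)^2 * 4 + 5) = 706394/ 30073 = 23.49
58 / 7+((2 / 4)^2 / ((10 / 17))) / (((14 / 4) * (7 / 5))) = 1641 / 196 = 8.37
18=18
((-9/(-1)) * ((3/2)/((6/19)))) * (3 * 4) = 513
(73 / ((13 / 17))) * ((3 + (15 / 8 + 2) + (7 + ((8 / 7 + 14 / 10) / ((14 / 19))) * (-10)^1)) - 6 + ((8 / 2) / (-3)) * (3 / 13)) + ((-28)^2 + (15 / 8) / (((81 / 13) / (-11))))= -1602063929 / 894348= -1791.32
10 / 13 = 0.77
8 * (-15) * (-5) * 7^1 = 4200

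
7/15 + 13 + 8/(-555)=7466/555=13.45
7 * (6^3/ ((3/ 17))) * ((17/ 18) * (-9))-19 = -72847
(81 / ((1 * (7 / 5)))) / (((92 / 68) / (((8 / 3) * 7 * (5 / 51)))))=1800 / 23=78.26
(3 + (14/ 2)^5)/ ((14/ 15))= 126075/ 7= 18010.71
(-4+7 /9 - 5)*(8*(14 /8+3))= -2812 /9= -312.44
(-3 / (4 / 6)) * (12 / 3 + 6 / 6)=-45 / 2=-22.50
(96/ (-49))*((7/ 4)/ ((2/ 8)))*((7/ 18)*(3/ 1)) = -16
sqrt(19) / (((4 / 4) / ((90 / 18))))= 5 *sqrt(19)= 21.79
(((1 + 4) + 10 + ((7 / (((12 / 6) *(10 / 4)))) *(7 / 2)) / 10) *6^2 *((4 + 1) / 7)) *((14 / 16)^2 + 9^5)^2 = 39821739516512145 / 28672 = 1388872053449.78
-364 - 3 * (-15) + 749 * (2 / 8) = -131.75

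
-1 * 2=-2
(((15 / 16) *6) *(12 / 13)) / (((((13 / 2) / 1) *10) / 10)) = 135 / 169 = 0.80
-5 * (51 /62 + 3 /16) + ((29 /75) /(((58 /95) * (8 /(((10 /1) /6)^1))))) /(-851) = -1199149 /237429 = -5.05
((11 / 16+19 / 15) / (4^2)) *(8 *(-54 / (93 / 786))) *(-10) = 552951 / 124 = 4459.28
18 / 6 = 3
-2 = -2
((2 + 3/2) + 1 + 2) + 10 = 33/2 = 16.50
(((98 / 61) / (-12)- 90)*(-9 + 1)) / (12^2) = 32989 / 6588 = 5.01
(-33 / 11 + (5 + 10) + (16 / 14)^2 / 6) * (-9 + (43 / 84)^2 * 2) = -13426447 / 129654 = -103.56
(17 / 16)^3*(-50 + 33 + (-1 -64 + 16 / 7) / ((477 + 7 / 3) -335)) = -64905643 / 3103744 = -20.91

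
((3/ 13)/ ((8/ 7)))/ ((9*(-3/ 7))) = -49/ 936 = -0.05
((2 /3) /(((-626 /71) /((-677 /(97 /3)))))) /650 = 48067 /19734650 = 0.00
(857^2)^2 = 539415333601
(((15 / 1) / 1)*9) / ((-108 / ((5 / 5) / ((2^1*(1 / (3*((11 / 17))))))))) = -165 / 136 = -1.21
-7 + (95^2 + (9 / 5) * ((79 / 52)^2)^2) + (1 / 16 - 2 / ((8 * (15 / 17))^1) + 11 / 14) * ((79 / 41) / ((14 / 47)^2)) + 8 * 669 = 22197262230235297 / 1542348837120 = 14391.86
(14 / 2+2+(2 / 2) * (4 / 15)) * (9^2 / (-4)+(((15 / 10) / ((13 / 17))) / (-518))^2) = -34037250951 / 181387024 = -187.65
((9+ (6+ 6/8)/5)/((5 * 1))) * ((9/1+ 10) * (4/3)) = 1311/25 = 52.44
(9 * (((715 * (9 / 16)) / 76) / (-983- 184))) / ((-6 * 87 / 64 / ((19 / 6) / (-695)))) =-143 / 6272236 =-0.00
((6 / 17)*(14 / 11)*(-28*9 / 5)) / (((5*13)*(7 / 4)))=-12096 / 60775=-0.20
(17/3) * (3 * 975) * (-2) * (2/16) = -16575/4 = -4143.75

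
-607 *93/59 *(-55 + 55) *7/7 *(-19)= 0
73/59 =1.24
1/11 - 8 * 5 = -439/11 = -39.91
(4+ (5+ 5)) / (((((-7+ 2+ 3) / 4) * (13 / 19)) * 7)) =-76 / 13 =-5.85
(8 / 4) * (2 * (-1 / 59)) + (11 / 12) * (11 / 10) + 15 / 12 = 15509 / 7080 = 2.19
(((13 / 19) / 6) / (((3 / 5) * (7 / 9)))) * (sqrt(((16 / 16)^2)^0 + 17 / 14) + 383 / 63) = 65 * sqrt(434) / 3724 + 24895 / 16758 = 1.85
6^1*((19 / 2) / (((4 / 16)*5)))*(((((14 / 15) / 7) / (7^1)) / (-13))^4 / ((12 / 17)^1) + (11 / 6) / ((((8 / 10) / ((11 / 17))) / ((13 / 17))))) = 51.71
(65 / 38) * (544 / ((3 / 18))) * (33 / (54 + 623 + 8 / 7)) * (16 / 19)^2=192.67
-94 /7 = -13.43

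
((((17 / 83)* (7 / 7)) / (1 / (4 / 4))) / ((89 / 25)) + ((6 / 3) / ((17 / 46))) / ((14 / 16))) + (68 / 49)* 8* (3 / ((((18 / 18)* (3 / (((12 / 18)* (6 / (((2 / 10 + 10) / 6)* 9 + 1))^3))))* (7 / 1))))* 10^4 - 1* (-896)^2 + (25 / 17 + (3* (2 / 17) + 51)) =-149648588050379122877 / 186540850986959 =-802229.58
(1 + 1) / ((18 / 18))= 2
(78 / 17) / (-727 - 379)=-39 / 9401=-0.00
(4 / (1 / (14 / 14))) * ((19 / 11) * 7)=532 / 11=48.36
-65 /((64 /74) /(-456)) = 137085 /4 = 34271.25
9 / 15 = 3 / 5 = 0.60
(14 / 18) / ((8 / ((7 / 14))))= 0.05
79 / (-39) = -79 / 39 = -2.03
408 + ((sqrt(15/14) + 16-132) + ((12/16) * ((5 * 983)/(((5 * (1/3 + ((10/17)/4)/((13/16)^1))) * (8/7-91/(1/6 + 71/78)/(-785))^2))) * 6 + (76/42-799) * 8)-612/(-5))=-38670590896142/83487556845 + sqrt(210)/14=-462.15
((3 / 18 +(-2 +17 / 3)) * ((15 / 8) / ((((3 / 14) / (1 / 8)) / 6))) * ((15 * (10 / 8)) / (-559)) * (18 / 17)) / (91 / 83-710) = 15033375 / 11928469696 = 0.00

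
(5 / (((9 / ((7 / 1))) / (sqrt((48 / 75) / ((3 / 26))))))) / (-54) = -14*sqrt(78) / 729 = -0.17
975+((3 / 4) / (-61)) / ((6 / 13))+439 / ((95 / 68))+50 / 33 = 1974646853 / 1529880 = 1290.72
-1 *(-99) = 99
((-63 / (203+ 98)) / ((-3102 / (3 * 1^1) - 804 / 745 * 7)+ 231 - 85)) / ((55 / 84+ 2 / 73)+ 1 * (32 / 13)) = 14847105 / 199710292157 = 0.00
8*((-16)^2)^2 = 524288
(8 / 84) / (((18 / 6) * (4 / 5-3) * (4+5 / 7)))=-10 / 3267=-0.00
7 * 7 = 49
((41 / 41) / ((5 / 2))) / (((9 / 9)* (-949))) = -2 / 4745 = -0.00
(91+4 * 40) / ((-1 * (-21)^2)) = -251 / 441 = -0.57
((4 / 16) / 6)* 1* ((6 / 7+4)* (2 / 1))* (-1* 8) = -68 / 21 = -3.24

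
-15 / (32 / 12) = -45 / 8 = -5.62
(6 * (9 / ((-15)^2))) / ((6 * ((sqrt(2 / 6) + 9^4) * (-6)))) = -0.00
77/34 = 2.26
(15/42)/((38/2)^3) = 5/96026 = 0.00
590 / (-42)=-295 / 21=-14.05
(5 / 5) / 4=0.25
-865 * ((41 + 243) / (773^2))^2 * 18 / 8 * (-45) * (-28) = -197790692400 / 357040905841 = -0.55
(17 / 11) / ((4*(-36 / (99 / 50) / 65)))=-221 / 160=-1.38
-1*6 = -6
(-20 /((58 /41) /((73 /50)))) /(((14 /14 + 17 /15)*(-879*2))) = 2993 /543808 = 0.01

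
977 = 977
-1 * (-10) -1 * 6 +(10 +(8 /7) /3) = 302 /21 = 14.38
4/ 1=4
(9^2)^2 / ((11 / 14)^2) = 10627.74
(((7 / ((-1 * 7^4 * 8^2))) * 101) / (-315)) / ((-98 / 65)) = -1313 / 135531648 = -0.00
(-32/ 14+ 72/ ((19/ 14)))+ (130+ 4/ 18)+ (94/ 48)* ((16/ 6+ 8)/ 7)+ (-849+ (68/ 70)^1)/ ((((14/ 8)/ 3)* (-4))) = 22933913/ 41895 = 547.41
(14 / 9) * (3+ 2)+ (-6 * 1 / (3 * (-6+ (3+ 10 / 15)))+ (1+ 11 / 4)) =12.38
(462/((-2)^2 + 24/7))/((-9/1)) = -539/78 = -6.91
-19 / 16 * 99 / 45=-209 / 80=-2.61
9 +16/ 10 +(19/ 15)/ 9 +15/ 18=625/ 54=11.57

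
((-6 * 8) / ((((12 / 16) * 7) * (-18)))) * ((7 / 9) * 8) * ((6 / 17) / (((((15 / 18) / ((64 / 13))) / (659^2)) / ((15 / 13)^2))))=142305198080 / 37349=3810147.48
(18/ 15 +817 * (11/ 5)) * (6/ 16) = 26979/ 40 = 674.48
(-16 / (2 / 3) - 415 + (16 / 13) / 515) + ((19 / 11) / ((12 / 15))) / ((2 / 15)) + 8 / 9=-2237181833 / 5302440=-421.92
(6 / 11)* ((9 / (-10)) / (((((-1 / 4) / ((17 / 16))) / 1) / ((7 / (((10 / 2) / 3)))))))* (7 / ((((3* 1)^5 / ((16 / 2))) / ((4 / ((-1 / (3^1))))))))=-6664 / 275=-24.23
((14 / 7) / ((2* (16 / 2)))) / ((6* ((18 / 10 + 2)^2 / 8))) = 25 / 2166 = 0.01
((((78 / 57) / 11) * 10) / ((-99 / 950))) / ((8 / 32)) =-52000 / 1089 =-47.75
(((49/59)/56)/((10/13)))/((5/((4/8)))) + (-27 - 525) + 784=232.00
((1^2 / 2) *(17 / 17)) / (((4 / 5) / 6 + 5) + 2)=15 / 214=0.07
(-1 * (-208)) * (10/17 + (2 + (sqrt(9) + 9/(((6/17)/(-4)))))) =-340912/17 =-20053.65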